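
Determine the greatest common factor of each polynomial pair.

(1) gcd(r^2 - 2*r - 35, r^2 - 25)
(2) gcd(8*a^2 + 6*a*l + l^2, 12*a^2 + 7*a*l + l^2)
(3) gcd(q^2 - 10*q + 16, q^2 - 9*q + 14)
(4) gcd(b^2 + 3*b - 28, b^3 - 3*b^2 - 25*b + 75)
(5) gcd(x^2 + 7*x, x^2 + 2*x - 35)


(1) = gcd((r - 7)*(r + 5), (r - 5)*(r + 5)) = r + 5
(2) = 4*a + l
(3) = q - 2
(4) = gcd((b - 4)*(b + 7), (b - 5)*(b - 3)*(b + 5)) = 1
(5) = x + 7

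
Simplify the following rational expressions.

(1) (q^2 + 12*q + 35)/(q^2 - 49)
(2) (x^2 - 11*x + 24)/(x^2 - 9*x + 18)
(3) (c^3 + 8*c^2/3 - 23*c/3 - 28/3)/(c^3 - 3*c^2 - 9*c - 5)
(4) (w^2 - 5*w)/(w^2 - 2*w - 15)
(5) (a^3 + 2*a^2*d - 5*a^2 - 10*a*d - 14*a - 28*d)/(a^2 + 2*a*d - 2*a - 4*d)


(1) = (q + 5)/(q - 7)
(2) = (x - 8)/(x - 6)
(3) = (3*c^2 + 5*c - 28)/(3*c^2 - 12*c - 15)
(4) = w/(w + 3)
(5) = (a^2 - 5*a - 14)/(a - 2)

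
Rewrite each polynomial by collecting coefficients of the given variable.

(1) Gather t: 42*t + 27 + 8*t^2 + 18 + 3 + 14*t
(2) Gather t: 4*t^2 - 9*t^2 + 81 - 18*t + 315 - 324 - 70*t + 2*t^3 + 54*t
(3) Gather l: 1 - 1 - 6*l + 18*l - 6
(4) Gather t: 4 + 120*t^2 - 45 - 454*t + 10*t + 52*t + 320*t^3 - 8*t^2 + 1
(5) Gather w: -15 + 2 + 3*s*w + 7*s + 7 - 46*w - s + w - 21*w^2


(1) = 8*t^2 + 56*t + 48
(2) = 2*t^3 - 5*t^2 - 34*t + 72
(3) = 12*l - 6
(4) = 320*t^3 + 112*t^2 - 392*t - 40
(5) = 6*s - 21*w^2 + w*(3*s - 45) - 6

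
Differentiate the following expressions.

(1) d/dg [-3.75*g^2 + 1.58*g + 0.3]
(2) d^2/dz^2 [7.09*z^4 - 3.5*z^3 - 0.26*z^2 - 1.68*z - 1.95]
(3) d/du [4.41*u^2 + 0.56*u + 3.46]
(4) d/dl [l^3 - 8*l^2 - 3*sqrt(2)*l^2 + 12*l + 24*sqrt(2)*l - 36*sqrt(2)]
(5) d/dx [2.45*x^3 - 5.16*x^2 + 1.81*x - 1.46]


(1) = 1.58 - 7.5*g
(2) = 85.08*z^2 - 21.0*z - 0.52
(3) = 8.82*u + 0.56
(4) = 3*l^2 - 16*l - 6*sqrt(2)*l + 12 + 24*sqrt(2)
(5) = 7.35*x^2 - 10.32*x + 1.81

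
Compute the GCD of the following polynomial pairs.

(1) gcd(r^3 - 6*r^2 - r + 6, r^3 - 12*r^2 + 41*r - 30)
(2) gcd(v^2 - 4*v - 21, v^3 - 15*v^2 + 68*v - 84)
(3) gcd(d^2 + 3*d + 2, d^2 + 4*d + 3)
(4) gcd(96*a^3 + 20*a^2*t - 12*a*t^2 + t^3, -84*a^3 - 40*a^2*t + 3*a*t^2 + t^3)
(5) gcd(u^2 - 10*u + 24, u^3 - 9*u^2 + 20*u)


(1) = gcd((r - 6)*(r - 1)*(r + 1), (r - 6)*(r - 5)*(r - 1)) = r^2 - 7*r + 6
(2) = v - 7
(3) = d + 1
(4) = gcd((-8*a + t)*(-6*a + t)*(2*a + t), (-6*a + t)*(2*a + t)*(7*a + t)) = -12*a^2 - 4*a*t + t^2
(5) = gcd((u - 6)*(u - 4), u*(u - 5)*(u - 4)) = u - 4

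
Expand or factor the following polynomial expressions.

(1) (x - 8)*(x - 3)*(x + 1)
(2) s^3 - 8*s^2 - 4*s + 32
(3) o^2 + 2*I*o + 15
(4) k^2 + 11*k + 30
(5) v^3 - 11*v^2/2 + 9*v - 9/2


(1) = x^3 - 10*x^2 + 13*x + 24
(2) = (s - 8)*(s - 2)*(s + 2)
(3) = (o - 3*I)*(o + 5*I)
(4) = (k + 5)*(k + 6)
(5) = (v - 3)*(v - 3/2)*(v - 1)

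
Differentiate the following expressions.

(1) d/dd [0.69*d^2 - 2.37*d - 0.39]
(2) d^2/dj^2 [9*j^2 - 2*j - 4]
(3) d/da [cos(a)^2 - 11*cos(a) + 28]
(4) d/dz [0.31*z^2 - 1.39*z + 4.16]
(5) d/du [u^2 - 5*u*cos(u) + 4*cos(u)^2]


(1) = 1.38*d - 2.37
(2) = 18
(3) = (11 - 2*cos(a))*sin(a)
(4) = 0.62*z - 1.39
(5) = 5*u*sin(u) + 2*u - 4*sin(2*u) - 5*cos(u)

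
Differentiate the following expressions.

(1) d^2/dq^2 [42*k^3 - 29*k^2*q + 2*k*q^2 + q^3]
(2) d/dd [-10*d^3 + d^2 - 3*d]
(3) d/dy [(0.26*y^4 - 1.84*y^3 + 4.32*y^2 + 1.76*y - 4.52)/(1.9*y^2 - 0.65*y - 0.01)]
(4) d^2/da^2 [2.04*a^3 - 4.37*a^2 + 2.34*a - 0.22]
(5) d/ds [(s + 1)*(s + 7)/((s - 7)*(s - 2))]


(1) = 4*k + 6*q
(2) = -30*d^2 + 2*d - 3
(3) = (0.988*y^5 - 4.003*y^4 + 2.3816*y^3 - 6.0968*y^2 + 17.0896*y - 2.9556)/(3.61*y^4 - 2.47*y^3 + 0.3845*y^2 + 0.013*y + 0.0001)
(4) = 12.24*a - 8.74
(5) = (-17*s^2 + 14*s + 175)/(s^4 - 18*s^3 + 109*s^2 - 252*s + 196)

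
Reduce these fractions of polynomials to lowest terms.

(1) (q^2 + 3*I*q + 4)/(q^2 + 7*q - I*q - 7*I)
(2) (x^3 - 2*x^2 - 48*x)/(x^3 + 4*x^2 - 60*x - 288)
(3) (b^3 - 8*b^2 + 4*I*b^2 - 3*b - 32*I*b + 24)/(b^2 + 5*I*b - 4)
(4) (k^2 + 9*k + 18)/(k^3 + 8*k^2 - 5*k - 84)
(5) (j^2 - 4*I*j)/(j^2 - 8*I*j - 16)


(1) = (q + 4*I)/(q + 7)
(2) = x/(x + 6)
(3) = (b^2 + b*(-8 + 3*I) - 24*I)/(b + 4*I)
(4) = (k^2 + 9*k + 18)/(k^3 + 8*k^2 - 5*k - 84)
(5) = j/(j - 4*I)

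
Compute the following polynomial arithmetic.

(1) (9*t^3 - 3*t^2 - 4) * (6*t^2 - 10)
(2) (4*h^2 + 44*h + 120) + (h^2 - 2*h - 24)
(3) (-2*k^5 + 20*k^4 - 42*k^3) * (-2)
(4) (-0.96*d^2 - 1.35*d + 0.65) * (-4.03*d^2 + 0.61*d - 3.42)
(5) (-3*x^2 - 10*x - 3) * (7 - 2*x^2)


(1) = 54*t^5 - 18*t^4 - 90*t^3 + 6*t^2 + 40
(2) = 5*h^2 + 42*h + 96
(3) = 4*k^5 - 40*k^4 + 84*k^3
(4) = 3.8688*d^4 + 4.8549*d^3 - 0.1598*d^2 + 5.0135*d - 2.223
(5) = 6*x^4 + 20*x^3 - 15*x^2 - 70*x - 21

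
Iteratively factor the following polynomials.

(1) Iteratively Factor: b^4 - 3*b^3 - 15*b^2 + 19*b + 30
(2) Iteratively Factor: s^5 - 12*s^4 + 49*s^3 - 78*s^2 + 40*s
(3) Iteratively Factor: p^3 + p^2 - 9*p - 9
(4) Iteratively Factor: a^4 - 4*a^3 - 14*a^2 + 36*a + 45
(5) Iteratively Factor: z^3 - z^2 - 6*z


(1) = (b + 1)*(b^3 - 4*b^2 - 11*b + 30) = (b + 1)*(b + 3)*(b^2 - 7*b + 10) = (b - 2)*(b + 1)*(b + 3)*(b - 5)
(2) = (s - 5)*(s^4 - 7*s^3 + 14*s^2 - 8*s) = (s - 5)*(s - 2)*(s^3 - 5*s^2 + 4*s) = s*(s - 5)*(s - 2)*(s^2 - 5*s + 4) = s*(s - 5)*(s - 2)*(s - 1)*(s - 4)
(3) = (p - 3)*(p^2 + 4*p + 3) = (p - 3)*(p + 3)*(p + 1)
(4) = (a - 5)*(a^3 + a^2 - 9*a - 9) = (a - 5)*(a - 3)*(a^2 + 4*a + 3) = (a - 5)*(a - 3)*(a + 3)*(a + 1)
(5) = (z + 2)*(z^2 - 3*z) = z*(z + 2)*(z - 3)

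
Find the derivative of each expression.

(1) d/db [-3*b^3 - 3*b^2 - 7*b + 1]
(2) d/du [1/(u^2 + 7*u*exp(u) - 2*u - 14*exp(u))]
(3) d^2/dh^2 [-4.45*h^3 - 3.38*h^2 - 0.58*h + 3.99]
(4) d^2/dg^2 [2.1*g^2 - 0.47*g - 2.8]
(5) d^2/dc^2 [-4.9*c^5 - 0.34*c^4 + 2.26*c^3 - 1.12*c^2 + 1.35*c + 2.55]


(1) = -9*b^2 - 6*b - 7
(2) = (-7*u*exp(u) - 2*u + 7*exp(u) + 2)/(u^2 + 7*u*exp(u) - 2*u - 14*exp(u))^2
(3) = -26.7*h - 6.76
(4) = 4.20000000000000
(5) = -98.0*c^3 - 4.08*c^2 + 13.56*c - 2.24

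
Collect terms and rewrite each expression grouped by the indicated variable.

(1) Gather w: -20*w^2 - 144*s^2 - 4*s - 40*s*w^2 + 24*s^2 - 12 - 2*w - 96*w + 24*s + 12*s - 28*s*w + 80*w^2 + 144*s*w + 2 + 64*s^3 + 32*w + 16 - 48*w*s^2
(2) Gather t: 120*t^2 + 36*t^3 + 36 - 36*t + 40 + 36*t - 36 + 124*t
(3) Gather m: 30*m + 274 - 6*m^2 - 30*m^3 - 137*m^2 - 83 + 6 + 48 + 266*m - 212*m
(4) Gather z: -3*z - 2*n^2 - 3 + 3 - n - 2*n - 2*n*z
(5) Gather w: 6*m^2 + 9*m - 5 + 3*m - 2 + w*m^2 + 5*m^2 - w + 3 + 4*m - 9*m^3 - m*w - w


(1) = 64*s^3 - 120*s^2 + 32*s + w^2*(60 - 40*s) + w*(-48*s^2 + 116*s - 66) + 6
(2) = 36*t^3 + 120*t^2 + 124*t + 40
(3) = -30*m^3 - 143*m^2 + 84*m + 245
(4) = -2*n^2 - 3*n + z*(-2*n - 3)
(5) = -9*m^3 + 11*m^2 + 16*m + w*(m^2 - m - 2) - 4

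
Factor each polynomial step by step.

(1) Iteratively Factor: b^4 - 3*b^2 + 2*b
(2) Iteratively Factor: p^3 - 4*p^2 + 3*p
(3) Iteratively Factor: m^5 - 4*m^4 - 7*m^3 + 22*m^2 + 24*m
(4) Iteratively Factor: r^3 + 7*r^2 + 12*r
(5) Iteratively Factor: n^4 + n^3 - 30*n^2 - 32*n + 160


(1) = (b + 2)*(b^3 - 2*b^2 + b) = (b - 1)*(b + 2)*(b^2 - b) = b*(b - 1)*(b + 2)*(b - 1)
(2) = (p - 3)*(p^2 - p) = p*(p - 3)*(p - 1)
(3) = (m - 3)*(m^4 - m^3 - 10*m^2 - 8*m) = (m - 3)*(m + 2)*(m^3 - 3*m^2 - 4*m) = (m - 3)*(m + 1)*(m + 2)*(m^2 - 4*m) = (m - 4)*(m - 3)*(m + 1)*(m + 2)*(m)
(4) = (r + 4)*(r^2 + 3*r) = r*(r + 4)*(r + 3)
(5) = (n - 5)*(n^3 + 6*n^2 - 32) = (n - 5)*(n + 4)*(n^2 + 2*n - 8) = (n - 5)*(n - 2)*(n + 4)*(n + 4)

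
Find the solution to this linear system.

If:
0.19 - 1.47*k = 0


Then:
k = 0.13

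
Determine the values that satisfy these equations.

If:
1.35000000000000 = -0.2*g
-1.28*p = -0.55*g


Then:
g = -6.75
p = -2.90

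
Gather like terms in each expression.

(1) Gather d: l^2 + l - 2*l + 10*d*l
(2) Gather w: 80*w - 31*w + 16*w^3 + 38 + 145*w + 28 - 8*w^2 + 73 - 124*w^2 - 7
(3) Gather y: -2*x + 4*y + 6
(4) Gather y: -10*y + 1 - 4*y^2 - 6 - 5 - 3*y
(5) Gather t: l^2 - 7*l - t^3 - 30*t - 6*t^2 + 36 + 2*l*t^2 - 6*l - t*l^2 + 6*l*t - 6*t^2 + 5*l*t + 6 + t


(1) = 10*d*l + l^2 - l
(2) = 16*w^3 - 132*w^2 + 194*w + 132
(3) = -2*x + 4*y + 6
(4) = -4*y^2 - 13*y - 10
(5) = l^2 - 13*l - t^3 + t^2*(2*l - 12) + t*(-l^2 + 11*l - 29) + 42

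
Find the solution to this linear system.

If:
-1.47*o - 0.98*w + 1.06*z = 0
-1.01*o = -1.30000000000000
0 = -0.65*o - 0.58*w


Then:
o = 1.29
w = -1.44
z = 0.45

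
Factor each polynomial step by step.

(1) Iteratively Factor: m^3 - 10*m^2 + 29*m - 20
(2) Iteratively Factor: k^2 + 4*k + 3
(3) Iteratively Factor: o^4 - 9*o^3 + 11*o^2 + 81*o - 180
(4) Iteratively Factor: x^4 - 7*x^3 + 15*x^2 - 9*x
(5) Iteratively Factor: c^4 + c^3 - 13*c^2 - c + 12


(1) = (m - 1)*(m^2 - 9*m + 20) = (m - 5)*(m - 1)*(m - 4)
(2) = (k + 1)*(k + 3)
(3) = (o - 5)*(o^3 - 4*o^2 - 9*o + 36) = (o - 5)*(o - 3)*(o^2 - o - 12) = (o - 5)*(o - 4)*(o - 3)*(o + 3)
(4) = (x - 1)*(x^3 - 6*x^2 + 9*x) = x*(x - 1)*(x^2 - 6*x + 9) = x*(x - 3)*(x - 1)*(x - 3)
(5) = (c - 1)*(c^3 + 2*c^2 - 11*c - 12) = (c - 1)*(c + 4)*(c^2 - 2*c - 3) = (c - 1)*(c + 1)*(c + 4)*(c - 3)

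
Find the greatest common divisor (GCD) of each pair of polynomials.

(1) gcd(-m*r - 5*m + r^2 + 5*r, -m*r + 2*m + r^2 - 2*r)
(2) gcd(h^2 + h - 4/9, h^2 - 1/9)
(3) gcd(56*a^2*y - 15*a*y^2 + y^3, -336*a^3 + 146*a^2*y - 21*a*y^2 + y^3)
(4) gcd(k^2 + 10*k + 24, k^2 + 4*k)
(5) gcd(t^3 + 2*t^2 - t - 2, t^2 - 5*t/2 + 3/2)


(1) = gcd((-m + r)*(r + 5), (-m + r)*(r - 2)) = -m + r
(2) = h - 1/3
(3) = 56*a^2 - 15*a*y + y^2
(4) = k + 4
(5) = t - 1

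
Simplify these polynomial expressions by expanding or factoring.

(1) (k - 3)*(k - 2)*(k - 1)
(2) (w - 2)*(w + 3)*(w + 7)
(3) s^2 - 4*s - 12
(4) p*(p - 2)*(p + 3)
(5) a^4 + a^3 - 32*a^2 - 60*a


(1) = k^3 - 6*k^2 + 11*k - 6
(2) = w^3 + 8*w^2 + w - 42
(3) = (s - 6)*(s + 2)
(4) = p^3 + p^2 - 6*p
(5) = a*(a - 6)*(a + 2)*(a + 5)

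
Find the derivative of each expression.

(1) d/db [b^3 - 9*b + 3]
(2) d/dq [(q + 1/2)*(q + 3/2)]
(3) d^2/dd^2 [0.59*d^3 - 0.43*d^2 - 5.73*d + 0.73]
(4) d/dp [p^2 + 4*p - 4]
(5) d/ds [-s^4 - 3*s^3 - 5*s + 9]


(1) = 3*b^2 - 9
(2) = 2*q + 2
(3) = 3.54*d - 0.86
(4) = 2*p + 4
(5) = -4*s^3 - 9*s^2 - 5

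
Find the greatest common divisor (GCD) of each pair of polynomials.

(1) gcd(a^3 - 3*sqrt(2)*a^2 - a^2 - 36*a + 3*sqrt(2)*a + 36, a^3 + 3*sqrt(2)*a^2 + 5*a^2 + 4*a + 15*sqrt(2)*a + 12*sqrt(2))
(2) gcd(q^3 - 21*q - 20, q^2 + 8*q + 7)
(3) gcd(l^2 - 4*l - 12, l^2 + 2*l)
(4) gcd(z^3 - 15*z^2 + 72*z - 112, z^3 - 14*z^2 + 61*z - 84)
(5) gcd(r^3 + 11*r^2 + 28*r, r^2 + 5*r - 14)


(1) = gcd((a - 1)*(a - 6*sqrt(2))*(a + 3*sqrt(2)), (a + 1)*(a + 4)*(a + 3*sqrt(2))) = a + 3*sqrt(2)
(2) = q + 1
(3) = l + 2
(4) = z^2 - 11*z + 28
(5) = r + 7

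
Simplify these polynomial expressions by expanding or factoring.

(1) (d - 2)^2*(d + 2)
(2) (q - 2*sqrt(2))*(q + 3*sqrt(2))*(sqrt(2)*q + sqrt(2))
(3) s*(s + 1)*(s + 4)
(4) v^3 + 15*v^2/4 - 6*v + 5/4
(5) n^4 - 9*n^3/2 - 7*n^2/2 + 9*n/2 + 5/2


(1) = d^3 - 2*d^2 - 4*d + 8
(2) = sqrt(2)*q^3 + sqrt(2)*q^2 + 2*q^2 - 12*sqrt(2)*q + 2*q - 12*sqrt(2)
(3) = s^3 + 5*s^2 + 4*s
(4) = (v - 1)*(v - 1/4)*(v + 5)
(5) = (n - 5)*(n - 1)*(n + 1/2)*(n + 1)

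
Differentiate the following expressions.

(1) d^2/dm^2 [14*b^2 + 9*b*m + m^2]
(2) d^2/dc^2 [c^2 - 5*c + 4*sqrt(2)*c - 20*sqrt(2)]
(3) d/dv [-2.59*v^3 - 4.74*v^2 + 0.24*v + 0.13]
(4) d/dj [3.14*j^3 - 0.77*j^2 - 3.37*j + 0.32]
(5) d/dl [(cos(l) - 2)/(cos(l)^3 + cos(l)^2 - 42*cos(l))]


(1) = 2
(2) = 2
(3) = -7.77*v^2 - 9.48*v + 0.24
(4) = 9.42*j^2 - 1.54*j - 3.37
(5) = (-5*cos(l) - 5*cos(2*l) + cos(3*l) + 163)*sin(l)/(2*(cos(l)^2 + cos(l) - 42)^2*cos(l)^2)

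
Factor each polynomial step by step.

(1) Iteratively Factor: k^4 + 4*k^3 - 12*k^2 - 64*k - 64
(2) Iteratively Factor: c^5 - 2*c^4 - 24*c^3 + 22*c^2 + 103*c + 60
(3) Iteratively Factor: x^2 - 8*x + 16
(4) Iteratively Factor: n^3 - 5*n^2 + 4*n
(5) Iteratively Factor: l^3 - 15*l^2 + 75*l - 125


(1) = (k + 2)*(k^3 + 2*k^2 - 16*k - 32) = (k - 4)*(k + 2)*(k^2 + 6*k + 8) = (k - 4)*(k + 2)*(k + 4)*(k + 2)
(2) = (c + 1)*(c^4 - 3*c^3 - 21*c^2 + 43*c + 60) = (c + 1)*(c + 4)*(c^3 - 7*c^2 + 7*c + 15) = (c - 5)*(c + 1)*(c + 4)*(c^2 - 2*c - 3) = (c - 5)*(c - 3)*(c + 1)*(c + 4)*(c + 1)
(3) = (x - 4)*(x - 4)
(4) = (n - 1)*(n^2 - 4*n) = n*(n - 1)*(n - 4)
(5) = (l - 5)*(l^2 - 10*l + 25) = (l - 5)^2*(l - 5)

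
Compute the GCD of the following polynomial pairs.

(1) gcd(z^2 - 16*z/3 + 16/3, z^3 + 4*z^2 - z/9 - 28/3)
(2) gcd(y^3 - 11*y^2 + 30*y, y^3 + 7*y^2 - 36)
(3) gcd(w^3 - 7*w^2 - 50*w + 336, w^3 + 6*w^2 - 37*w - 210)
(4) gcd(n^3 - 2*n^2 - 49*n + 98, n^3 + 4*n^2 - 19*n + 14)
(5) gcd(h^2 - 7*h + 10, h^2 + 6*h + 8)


(1) = z - 4/3
(2) = gcd(y*(y - 6)*(y - 5), (y - 2)*(y + 3)*(y + 6)) = 1
(3) = w^2 + w - 42
(4) = gcd((n - 7)*(n - 2)*(n + 7), (n - 2)*(n - 1)*(n + 7)) = n^2 + 5*n - 14
(5) = gcd((h - 5)*(h - 2), (h + 2)*(h + 4)) = 1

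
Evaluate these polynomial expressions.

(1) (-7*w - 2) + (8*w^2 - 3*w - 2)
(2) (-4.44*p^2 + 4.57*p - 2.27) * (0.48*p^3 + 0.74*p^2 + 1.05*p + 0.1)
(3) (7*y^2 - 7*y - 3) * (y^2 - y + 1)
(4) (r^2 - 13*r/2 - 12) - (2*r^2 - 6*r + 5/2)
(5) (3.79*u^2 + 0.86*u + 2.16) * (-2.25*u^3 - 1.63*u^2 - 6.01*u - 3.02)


(1) = 8*w^2 - 10*w - 4
(2) = -2.1312*p^5 - 1.092*p^4 - 2.3698*p^3 + 2.6747*p^2 - 1.9265*p - 0.227
(3) = 7*y^4 - 14*y^3 + 11*y^2 - 4*y - 3
(4) = -r^2 - r/2 - 29/2
(5) = -8.5275*u^5 - 8.1127*u^4 - 29.0397*u^3 - 20.1352*u^2 - 15.5788*u - 6.5232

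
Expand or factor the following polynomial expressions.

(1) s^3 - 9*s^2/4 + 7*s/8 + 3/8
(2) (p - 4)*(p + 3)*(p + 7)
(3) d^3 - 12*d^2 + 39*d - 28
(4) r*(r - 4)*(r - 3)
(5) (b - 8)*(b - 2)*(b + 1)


(1) = (s - 3/2)*(s - 1)*(s + 1/4)
(2) = p^3 + 6*p^2 - 19*p - 84
(3) = (d - 7)*(d - 4)*(d - 1)
(4) = r^3 - 7*r^2 + 12*r
(5) = b^3 - 9*b^2 + 6*b + 16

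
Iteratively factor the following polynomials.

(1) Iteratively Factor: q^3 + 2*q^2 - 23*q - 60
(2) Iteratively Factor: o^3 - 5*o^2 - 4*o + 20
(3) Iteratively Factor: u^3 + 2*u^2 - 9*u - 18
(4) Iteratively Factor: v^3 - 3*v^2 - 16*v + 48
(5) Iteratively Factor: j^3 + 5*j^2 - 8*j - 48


(1) = (q - 5)*(q^2 + 7*q + 12) = (q - 5)*(q + 3)*(q + 4)
(2) = (o - 5)*(o^2 - 4) = (o - 5)*(o + 2)*(o - 2)
(3) = (u + 2)*(u^2 - 9) = (u - 3)*(u + 2)*(u + 3)
(4) = (v - 3)*(v^2 - 16) = (v - 3)*(v + 4)*(v - 4)
(5) = (j + 4)*(j^2 + j - 12) = (j + 4)^2*(j - 3)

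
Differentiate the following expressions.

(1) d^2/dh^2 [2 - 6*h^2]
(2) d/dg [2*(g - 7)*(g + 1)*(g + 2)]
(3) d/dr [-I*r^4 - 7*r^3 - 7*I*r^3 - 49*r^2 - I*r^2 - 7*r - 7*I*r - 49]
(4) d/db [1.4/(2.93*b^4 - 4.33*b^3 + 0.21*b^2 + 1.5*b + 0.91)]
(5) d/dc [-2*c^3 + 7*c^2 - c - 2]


(1) = -12
(2) = 6*g^2 - 16*g - 38
(3) = -4*I*r^3 - 21*r^2*(1 + I) - 2*r*(49 + I) - 7 - 7*I
(4) = (-16.408*b^3 + 18.186*b^2 - 0.588*b - 2.1)/(2.93*b^4 - 4.33*b^3 + 0.21*b^2 + 1.5*b + 0.91)^2
(5) = -6*c^2 + 14*c - 1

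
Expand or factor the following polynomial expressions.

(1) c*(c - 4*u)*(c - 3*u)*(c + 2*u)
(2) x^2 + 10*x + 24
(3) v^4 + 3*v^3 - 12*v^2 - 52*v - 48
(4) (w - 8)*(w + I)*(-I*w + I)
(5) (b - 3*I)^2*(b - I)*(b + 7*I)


(1) = c^4 - 5*c^3*u - 2*c^2*u^2 + 24*c*u^3
(2) = (x + 4)*(x + 6)
(3) = (v - 4)*(v + 2)^2*(v + 3)
(4) = -I*w^3 + w^2 + 9*I*w^2 - 9*w - 8*I*w + 8
(5) = b^4 + 34*b^2 - 96*I*b - 63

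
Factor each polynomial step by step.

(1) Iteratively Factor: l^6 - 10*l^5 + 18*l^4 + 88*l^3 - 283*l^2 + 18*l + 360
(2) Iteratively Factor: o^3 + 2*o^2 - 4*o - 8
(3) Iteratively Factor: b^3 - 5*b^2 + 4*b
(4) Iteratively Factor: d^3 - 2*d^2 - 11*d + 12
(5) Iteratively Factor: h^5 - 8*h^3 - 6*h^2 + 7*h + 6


(1) = (l - 3)*(l^5 - 7*l^4 - 3*l^3 + 79*l^2 - 46*l - 120) = (l - 3)*(l + 3)*(l^4 - 10*l^3 + 27*l^2 - 2*l - 40) = (l - 5)*(l - 3)*(l + 3)*(l^3 - 5*l^2 + 2*l + 8) = (l - 5)*(l - 3)*(l + 1)*(l + 3)*(l^2 - 6*l + 8) = (l - 5)*(l - 3)*(l - 2)*(l + 1)*(l + 3)*(l - 4)
(2) = (o + 2)*(o^2 - 4) = (o - 2)*(o + 2)*(o + 2)
(3) = (b - 1)*(b^2 - 4*b) = (b - 4)*(b - 1)*(b)
(4) = (d - 4)*(d^2 + 2*d - 3) = (d - 4)*(d - 1)*(d + 3)
(5) = (h + 2)*(h^4 - 2*h^3 - 4*h^2 + 2*h + 3) = (h - 3)*(h + 2)*(h^3 + h^2 - h - 1) = (h - 3)*(h + 1)*(h + 2)*(h^2 - 1) = (h - 3)*(h - 1)*(h + 1)*(h + 2)*(h + 1)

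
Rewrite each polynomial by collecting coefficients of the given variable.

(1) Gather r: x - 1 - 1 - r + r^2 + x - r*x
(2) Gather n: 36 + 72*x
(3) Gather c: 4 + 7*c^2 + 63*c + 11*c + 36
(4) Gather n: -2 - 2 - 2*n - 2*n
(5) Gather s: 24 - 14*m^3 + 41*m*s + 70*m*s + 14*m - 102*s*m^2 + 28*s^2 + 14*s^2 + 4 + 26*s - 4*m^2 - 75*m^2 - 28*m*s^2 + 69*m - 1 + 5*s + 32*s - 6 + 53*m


(1) = r^2 + r*(-x - 1) + 2*x - 2
(2) = 72*x + 36
(3) = 7*c^2 + 74*c + 40
(4) = -4*n - 4
(5) = -14*m^3 - 79*m^2 + 136*m + s^2*(42 - 28*m) + s*(-102*m^2 + 111*m + 63) + 21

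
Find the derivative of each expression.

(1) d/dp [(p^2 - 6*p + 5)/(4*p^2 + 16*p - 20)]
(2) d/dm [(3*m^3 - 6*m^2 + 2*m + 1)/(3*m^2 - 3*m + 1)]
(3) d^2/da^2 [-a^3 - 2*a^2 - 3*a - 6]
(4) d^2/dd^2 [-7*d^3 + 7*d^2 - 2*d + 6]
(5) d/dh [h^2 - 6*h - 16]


(1) = 5/(2*(p^2 + 10*p + 25))
(2) = (9*m^4 - 18*m^3 + 21*m^2 - 18*m + 5)/(9*m^4 - 18*m^3 + 15*m^2 - 6*m + 1)
(3) = -6*a - 4
(4) = 14 - 42*d
(5) = 2*h - 6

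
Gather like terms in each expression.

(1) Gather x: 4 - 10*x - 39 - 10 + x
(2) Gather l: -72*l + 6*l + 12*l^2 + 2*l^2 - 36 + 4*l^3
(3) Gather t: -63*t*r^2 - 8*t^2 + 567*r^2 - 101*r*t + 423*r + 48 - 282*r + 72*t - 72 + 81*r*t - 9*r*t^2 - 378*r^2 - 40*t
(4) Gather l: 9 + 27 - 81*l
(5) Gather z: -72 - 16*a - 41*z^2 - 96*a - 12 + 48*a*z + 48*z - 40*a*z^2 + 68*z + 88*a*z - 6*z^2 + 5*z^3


(1) = -9*x - 45
(2) = 4*l^3 + 14*l^2 - 66*l - 36
(3) = 189*r^2 + 141*r + t^2*(-9*r - 8) + t*(-63*r^2 - 20*r + 32) - 24
(4) = 36 - 81*l
(5) = -112*a + 5*z^3 + z^2*(-40*a - 47) + z*(136*a + 116) - 84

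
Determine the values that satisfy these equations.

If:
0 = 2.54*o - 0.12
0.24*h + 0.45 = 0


Then:
h = -1.88
o = 0.05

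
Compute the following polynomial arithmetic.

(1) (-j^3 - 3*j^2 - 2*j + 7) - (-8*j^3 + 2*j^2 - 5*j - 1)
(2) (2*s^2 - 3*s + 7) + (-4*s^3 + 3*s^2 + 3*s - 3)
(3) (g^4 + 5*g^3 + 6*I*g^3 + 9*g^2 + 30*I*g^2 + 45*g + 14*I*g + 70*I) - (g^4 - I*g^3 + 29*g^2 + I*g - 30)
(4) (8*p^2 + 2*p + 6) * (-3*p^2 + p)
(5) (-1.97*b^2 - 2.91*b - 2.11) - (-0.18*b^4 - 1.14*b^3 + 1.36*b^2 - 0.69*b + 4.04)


(1) = 7*j^3 - 5*j^2 + 3*j + 8
(2) = -4*s^3 + 5*s^2 + 4
(3) = 5*g^3 + 7*I*g^3 - 20*g^2 + 30*I*g^2 + 45*g + 13*I*g + 30 + 70*I
(4) = -24*p^4 + 2*p^3 - 16*p^2 + 6*p
(5) = 0.18*b^4 + 1.14*b^3 - 3.33*b^2 - 2.22*b - 6.15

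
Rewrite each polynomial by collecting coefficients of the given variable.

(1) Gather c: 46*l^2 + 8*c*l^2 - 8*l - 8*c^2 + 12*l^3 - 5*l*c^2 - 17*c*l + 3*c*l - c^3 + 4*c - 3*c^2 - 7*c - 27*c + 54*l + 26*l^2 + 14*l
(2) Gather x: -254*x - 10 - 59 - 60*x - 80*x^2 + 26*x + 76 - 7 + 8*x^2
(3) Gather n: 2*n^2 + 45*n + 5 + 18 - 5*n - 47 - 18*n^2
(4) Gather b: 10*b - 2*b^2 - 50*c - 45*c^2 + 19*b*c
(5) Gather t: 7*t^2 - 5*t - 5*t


(1) = -c^3 + c^2*(-5*l - 11) + c*(8*l^2 - 14*l - 30) + 12*l^3 + 72*l^2 + 60*l
(2) = -72*x^2 - 288*x
(3) = -16*n^2 + 40*n - 24
(4) = -2*b^2 + b*(19*c + 10) - 45*c^2 - 50*c
(5) = 7*t^2 - 10*t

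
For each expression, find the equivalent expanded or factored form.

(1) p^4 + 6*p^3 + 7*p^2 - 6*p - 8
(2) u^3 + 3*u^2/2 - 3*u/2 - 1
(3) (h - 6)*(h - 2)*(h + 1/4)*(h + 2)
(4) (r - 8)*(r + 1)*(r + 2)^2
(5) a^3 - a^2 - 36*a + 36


(1) = (p - 1)*(p + 1)*(p + 2)*(p + 4)
(2) = (u - 1)*(u + 1/2)*(u + 2)
(3) = h^4 - 23*h^3/4 - 11*h^2/2 + 23*h + 6
(4) = r^4 - 3*r^3 - 32*r^2 - 60*r - 32
(5) = (a - 6)*(a - 1)*(a + 6)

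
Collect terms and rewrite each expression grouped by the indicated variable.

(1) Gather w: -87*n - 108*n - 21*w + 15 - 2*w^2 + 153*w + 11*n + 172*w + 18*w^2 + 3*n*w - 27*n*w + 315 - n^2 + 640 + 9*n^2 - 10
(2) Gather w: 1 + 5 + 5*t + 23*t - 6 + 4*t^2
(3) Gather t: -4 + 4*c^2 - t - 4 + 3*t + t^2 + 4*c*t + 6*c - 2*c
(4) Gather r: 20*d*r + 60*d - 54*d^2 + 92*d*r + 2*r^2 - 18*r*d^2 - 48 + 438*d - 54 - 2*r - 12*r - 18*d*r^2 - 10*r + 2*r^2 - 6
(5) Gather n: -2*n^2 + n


(1) = 8*n^2 - 184*n + 16*w^2 + w*(304 - 24*n) + 960
(2) = 4*t^2 + 28*t
(3) = 4*c^2 + 4*c + t^2 + t*(4*c + 2) - 8
(4) = -54*d^2 + 498*d + r^2*(4 - 18*d) + r*(-18*d^2 + 112*d - 24) - 108
(5) = -2*n^2 + n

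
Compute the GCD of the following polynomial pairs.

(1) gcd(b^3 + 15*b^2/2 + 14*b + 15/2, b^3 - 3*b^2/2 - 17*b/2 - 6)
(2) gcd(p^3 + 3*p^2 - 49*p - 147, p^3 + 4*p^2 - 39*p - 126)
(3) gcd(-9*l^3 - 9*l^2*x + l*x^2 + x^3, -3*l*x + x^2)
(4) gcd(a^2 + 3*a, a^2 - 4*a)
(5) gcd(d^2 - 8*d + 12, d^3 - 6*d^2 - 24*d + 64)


(1) = gcd((b + 1)*(b + 3/2)*(b + 5), (b - 4)*(b + 1)*(b + 3/2)) = b^2 + 5*b/2 + 3/2
(2) = p^2 + 10*p + 21
(3) = gcd((-3*l + x)*(l + x)*(3*l + x), x*(-3*l + x)) = -3*l + x
(4) = a
(5) = d - 2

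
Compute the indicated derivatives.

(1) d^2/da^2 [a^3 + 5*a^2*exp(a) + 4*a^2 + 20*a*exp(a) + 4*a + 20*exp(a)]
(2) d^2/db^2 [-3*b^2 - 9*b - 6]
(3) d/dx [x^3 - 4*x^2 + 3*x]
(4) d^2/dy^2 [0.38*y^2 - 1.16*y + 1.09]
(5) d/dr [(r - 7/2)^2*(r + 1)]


(1) = 5*a^2*exp(a) + 40*a*exp(a) + 6*a + 70*exp(a) + 8
(2) = -6
(3) = 3*x^2 - 8*x + 3
(4) = 0.760000000000000
(5) = 3*r^2 - 12*r + 21/4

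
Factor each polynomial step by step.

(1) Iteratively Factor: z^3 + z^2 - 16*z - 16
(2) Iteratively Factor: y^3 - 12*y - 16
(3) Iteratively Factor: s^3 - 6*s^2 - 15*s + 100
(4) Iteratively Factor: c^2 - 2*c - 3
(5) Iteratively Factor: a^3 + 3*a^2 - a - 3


(1) = (z - 4)*(z^2 + 5*z + 4) = (z - 4)*(z + 1)*(z + 4)
(2) = (y + 2)*(y^2 - 2*y - 8) = (y + 2)^2*(y - 4)
(3) = (s + 4)*(s^2 - 10*s + 25) = (s - 5)*(s + 4)*(s - 5)
(4) = (c + 1)*(c - 3)
(5) = (a + 3)*(a^2 - 1) = (a + 1)*(a + 3)*(a - 1)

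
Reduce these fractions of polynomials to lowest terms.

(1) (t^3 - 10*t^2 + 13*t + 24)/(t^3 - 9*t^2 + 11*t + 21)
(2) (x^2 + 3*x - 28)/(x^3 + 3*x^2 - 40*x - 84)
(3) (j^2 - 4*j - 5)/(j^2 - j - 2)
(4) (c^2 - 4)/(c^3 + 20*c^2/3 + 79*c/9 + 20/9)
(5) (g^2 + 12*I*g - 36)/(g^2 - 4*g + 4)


(1) = (t - 8)/(t - 7)
(2) = (x - 4)/(x^2 - 4*x - 12)
(3) = (j - 5)/(j - 2)
(4) = (9*c^2 - 36)/(9*c^3 + 60*c^2 + 79*c + 20)
(5) = (g^2 + 12*I*g - 36)/(g^2 - 4*g + 4)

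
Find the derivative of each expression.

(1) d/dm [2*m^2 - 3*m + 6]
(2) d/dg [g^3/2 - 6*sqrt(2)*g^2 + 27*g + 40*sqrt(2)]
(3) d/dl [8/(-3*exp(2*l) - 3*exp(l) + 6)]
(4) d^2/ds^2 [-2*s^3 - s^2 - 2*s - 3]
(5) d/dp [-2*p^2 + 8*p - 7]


(1) = 4*m - 3
(2) = 3*g^2/2 - 12*sqrt(2)*g + 27
(3) = 8*(2*exp(l) + 1)*exp(l)/(3*(exp(2*l) + exp(l) - 2)^2)
(4) = -12*s - 2
(5) = 8 - 4*p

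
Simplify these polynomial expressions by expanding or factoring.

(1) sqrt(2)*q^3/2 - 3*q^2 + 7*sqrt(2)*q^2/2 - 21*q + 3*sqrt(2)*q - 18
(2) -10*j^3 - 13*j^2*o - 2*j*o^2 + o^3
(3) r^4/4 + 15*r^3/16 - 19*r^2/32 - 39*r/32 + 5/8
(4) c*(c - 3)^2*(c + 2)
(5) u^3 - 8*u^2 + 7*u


(1) = (q + 6)*(q - 3*sqrt(2))*(sqrt(2)*q/2 + sqrt(2)/2)
(2) = (-5*j + o)*(j + o)*(2*j + o)
(3) = (r/4 + 1)*(r - 1)*(r - 1/2)*(r + 5/4)
(4) = c^4 - 4*c^3 - 3*c^2 + 18*c
(5) = u*(u - 7)*(u - 1)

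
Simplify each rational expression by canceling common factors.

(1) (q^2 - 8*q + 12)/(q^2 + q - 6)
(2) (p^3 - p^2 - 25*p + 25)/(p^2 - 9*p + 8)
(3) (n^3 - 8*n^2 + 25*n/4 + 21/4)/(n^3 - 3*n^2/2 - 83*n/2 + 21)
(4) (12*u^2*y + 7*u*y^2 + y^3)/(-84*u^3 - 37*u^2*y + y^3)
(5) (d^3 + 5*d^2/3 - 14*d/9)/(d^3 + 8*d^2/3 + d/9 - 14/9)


(1) = (q - 6)/(q + 3)
(2) = (p^2 - 25)/(p - 8)
(3) = (4*n^2 - 4*n - 3)/(4*n^2 + 22*n - 12)
(4) = y/(-7*u + y)
(5) = d/(d + 1)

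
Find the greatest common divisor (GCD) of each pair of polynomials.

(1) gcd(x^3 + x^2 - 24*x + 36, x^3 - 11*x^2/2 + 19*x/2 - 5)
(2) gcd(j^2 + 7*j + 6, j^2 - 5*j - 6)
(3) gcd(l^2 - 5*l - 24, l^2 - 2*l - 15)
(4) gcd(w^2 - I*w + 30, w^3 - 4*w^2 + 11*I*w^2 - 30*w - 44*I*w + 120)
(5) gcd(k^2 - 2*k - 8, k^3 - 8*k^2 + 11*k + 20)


(1) = x - 2
(2) = gcd((j + 1)*(j + 6), (j - 6)*(j + 1)) = j + 1
(3) = gcd((l - 8)*(l + 3), (l - 5)*(l + 3)) = l + 3
(4) = gcd((w - 6*I)*(w + 5*I), (w - 4)*(w + 5*I)*(w + 6*I)) = w + 5*I
(5) = k - 4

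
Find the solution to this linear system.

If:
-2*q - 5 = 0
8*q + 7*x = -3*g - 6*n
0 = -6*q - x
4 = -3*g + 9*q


Then:
g = -53/6
n = -39/4
q = -5/2
x = 15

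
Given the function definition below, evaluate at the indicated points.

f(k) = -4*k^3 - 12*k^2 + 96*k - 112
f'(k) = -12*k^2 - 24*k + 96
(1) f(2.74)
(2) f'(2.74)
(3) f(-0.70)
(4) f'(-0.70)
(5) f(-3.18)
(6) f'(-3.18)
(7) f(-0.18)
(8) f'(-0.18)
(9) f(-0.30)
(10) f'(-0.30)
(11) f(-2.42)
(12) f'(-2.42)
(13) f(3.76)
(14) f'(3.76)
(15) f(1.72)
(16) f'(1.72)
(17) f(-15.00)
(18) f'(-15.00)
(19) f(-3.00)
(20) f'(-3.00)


(1) = -21.33
(2) = -59.85
(3) = -183.71
(4) = 106.92
(5) = -410.00
(6) = 50.97
(7) = -129.65
(8) = 99.93
(9) = -141.77
(10) = 102.12
(11) = -357.91
(12) = 83.80
(13) = -133.32
(14) = -163.89
(15) = -2.73
(16) = 19.22
(17) = 9248.00
(18) = -2244.00
(19) = -400.00
(20) = 60.00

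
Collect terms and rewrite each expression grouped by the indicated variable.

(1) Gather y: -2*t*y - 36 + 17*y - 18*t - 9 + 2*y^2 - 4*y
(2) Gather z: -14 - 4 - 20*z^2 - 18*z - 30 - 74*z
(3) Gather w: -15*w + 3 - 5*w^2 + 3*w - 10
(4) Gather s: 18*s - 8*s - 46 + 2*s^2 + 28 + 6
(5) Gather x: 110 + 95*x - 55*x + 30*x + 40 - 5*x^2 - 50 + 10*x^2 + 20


(1) = -18*t + 2*y^2 + y*(13 - 2*t) - 45
(2) = -20*z^2 - 92*z - 48
(3) = -5*w^2 - 12*w - 7
(4) = 2*s^2 + 10*s - 12
(5) = 5*x^2 + 70*x + 120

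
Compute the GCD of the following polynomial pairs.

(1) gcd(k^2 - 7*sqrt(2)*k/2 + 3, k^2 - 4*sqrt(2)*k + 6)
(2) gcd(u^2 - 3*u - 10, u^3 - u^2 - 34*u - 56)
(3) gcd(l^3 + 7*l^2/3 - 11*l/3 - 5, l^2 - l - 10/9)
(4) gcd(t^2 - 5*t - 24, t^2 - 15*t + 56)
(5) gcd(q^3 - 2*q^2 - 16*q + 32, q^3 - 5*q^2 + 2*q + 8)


(1) = gcd((k - 3*sqrt(2))*(k - sqrt(2)/2), (k - 3*sqrt(2))*(k - sqrt(2))) = k - 3*sqrt(2)
(2) = gcd((u - 5)*(u + 2), (u - 7)*(u + 2)*(u + 4)) = u + 2
(3) = l - 5/3
(4) = t - 8
(5) = q^2 - 6*q + 8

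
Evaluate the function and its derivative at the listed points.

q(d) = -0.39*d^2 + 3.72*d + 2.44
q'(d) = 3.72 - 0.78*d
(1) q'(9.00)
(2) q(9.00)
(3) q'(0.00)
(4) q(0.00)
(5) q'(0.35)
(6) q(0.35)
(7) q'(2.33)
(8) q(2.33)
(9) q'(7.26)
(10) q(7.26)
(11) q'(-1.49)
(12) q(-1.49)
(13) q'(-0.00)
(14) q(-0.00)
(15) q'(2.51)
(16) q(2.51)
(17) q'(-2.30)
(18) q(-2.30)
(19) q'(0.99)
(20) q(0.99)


(1) = -3.30
(2) = 4.33
(3) = 3.72
(4) = 2.44
(5) = 3.45
(6) = 3.69
(7) = 1.90
(8) = 8.99
(9) = -1.94
(10) = 8.89
(11) = 4.88
(12) = -3.97
(13) = 3.72
(14) = 2.44
(15) = 1.76
(16) = 9.32
(17) = 5.51
(18) = -8.18
(19) = 2.95
(20) = 5.74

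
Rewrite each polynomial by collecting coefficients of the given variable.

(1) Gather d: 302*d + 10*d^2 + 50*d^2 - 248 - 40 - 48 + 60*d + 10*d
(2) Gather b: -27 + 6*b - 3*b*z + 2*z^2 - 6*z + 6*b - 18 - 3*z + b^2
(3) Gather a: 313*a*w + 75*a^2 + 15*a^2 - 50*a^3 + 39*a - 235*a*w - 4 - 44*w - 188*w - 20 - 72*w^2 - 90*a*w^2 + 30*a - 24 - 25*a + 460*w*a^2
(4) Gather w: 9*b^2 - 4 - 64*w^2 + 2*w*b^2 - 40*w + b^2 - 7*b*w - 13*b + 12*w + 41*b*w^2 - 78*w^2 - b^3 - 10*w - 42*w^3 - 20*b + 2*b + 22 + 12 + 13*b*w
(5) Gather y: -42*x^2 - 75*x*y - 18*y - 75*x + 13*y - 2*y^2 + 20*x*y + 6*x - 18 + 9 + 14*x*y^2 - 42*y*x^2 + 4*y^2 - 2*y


(1) = 60*d^2 + 372*d - 336
(2) = b^2 + b*(12 - 3*z) + 2*z^2 - 9*z - 45
(3) = -50*a^3 + a^2*(460*w + 90) + a*(-90*w^2 + 78*w + 44) - 72*w^2 - 232*w - 48
(4) = -b^3 + 10*b^2 - 31*b - 42*w^3 + w^2*(41*b - 142) + w*(2*b^2 + 6*b - 38) + 30
(5) = -42*x^2 - 69*x + y^2*(14*x + 2) + y*(-42*x^2 - 55*x - 7) - 9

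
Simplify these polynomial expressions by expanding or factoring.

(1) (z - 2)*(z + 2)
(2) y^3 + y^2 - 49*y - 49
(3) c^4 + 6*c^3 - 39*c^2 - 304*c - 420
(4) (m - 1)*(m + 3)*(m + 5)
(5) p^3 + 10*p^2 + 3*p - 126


(1) = z^2 - 4
(2) = (y - 7)*(y + 1)*(y + 7)
(3) = (c - 7)*(c + 2)*(c + 5)*(c + 6)
(4) = m^3 + 7*m^2 + 7*m - 15
(5) = (p - 3)*(p + 6)*(p + 7)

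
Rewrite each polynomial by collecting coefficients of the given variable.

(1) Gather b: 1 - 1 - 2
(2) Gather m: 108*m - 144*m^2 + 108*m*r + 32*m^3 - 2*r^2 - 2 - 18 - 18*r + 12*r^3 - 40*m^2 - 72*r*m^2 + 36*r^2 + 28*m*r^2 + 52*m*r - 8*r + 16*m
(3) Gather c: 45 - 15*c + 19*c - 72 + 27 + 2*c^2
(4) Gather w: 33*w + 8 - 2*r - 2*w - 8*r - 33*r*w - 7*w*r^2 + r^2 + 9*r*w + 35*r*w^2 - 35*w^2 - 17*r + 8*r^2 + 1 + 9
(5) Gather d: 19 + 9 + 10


(1) = -2
(2) = 32*m^3 + m^2*(-72*r - 184) + m*(28*r^2 + 160*r + 124) + 12*r^3 + 34*r^2 - 26*r - 20
(3) = 2*c^2 + 4*c
(4) = 9*r^2 - 27*r + w^2*(35*r - 35) + w*(-7*r^2 - 24*r + 31) + 18
(5) = 38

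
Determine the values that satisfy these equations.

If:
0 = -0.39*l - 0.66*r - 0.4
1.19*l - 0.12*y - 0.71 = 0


Then:
l = 0.100840336134454*y + 0.596638655462185
r = -0.0595874713521772*y - 0.958619811560988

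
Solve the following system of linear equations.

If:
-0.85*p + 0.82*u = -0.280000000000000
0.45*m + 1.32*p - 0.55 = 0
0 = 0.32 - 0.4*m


Then:
m = 0.80
p = 0.14
u = -0.19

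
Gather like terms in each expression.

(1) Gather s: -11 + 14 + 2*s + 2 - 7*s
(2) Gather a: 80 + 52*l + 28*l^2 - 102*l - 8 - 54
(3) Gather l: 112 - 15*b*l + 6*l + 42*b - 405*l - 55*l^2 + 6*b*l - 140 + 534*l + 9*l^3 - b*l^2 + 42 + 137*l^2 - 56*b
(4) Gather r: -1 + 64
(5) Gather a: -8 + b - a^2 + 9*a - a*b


(1) = 5 - 5*s
(2) = 28*l^2 - 50*l + 18
(3) = -14*b + 9*l^3 + l^2*(82 - b) + l*(135 - 9*b) + 14
(4) = 63
(5) = -a^2 + a*(9 - b) + b - 8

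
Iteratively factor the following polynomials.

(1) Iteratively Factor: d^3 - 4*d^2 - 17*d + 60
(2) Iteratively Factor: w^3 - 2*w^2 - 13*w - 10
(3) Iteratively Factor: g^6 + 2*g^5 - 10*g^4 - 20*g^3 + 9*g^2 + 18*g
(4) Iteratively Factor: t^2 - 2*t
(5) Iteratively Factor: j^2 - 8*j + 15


(1) = (d - 3)*(d^2 - d - 20) = (d - 3)*(d + 4)*(d - 5)
(2) = (w + 1)*(w^2 - 3*w - 10) = (w - 5)*(w + 1)*(w + 2)
(3) = (g - 3)*(g^5 + 5*g^4 + 5*g^3 - 5*g^2 - 6*g) = (g - 3)*(g + 3)*(g^4 + 2*g^3 - g^2 - 2*g) = (g - 3)*(g + 1)*(g + 3)*(g^3 + g^2 - 2*g) = (g - 3)*(g - 1)*(g + 1)*(g + 3)*(g^2 + 2*g) = (g - 3)*(g - 1)*(g + 1)*(g + 2)*(g + 3)*(g)
(4) = (t - 2)*(t)
(5) = (j - 3)*(j - 5)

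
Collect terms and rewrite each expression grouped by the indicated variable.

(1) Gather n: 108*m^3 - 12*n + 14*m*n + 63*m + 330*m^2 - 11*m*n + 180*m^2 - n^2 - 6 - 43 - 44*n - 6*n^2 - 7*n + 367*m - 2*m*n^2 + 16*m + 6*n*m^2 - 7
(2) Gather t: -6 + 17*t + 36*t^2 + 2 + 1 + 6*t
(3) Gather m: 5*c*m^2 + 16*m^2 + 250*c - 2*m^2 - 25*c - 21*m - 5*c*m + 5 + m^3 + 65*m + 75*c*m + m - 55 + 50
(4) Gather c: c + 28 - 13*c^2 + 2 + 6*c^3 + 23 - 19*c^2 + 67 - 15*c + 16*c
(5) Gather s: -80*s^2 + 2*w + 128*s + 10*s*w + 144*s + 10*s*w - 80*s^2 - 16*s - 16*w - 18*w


(1) = 108*m^3 + 510*m^2 + 446*m + n^2*(-2*m - 7) + n*(6*m^2 + 3*m - 63) - 56
(2) = 36*t^2 + 23*t - 3
(3) = 225*c + m^3 + m^2*(5*c + 14) + m*(70*c + 45)
(4) = 6*c^3 - 32*c^2 + 2*c + 120
(5) = -160*s^2 + s*(20*w + 256) - 32*w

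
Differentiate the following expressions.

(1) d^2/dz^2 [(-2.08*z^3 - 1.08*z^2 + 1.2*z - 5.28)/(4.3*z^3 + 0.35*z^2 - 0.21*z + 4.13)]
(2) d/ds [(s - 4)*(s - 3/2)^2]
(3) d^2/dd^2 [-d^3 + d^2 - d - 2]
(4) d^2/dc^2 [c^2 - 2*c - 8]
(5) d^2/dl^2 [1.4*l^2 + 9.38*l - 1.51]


(1) = (-33.6776*z^6 + 121.85856*z^5 - 723.2772*z^4 + 149.505944*z^3 - 210.812616*z^2 + 341.655888*z - 19.9626)/(79.507*z^9 + 19.4145*z^8 - 10.06845*z^7 + 227.237675*z^6 + 37.785615*z^5 - 20.81226*z^4 + 218.203419*z^3 + 18.456144*z^2 - 10.745847*z + 70.444997)
(2) = (2*s - 3)*(6*s - 19)/4
(3) = 2 - 6*d
(4) = 2
(5) = 2.80000000000000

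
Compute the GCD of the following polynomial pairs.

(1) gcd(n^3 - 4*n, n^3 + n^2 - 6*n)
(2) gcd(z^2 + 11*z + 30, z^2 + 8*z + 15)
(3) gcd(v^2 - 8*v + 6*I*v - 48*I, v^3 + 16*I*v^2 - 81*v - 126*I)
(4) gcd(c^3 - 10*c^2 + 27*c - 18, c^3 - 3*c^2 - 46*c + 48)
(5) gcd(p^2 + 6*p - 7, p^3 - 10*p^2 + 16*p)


(1) = n^2 - 2*n
(2) = z + 5
(3) = gcd((v - 8)*(v + 6*I), (v + 3*I)*(v + 6*I)*(v + 7*I)) = v + 6*I
(4) = gcd((c - 6)*(c - 3)*(c - 1), (c - 8)*(c - 1)*(c + 6)) = c - 1
(5) = 1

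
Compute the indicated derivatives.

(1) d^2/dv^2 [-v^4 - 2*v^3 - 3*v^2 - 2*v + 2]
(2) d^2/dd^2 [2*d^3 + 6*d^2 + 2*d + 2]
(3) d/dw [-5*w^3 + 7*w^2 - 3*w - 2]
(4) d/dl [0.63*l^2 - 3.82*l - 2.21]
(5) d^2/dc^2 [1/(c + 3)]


(1) = -12*v^2 - 12*v - 6
(2) = 12*d + 12
(3) = -15*w^2 + 14*w - 3
(4) = 1.26*l - 3.82
(5) = 2/(c + 3)^3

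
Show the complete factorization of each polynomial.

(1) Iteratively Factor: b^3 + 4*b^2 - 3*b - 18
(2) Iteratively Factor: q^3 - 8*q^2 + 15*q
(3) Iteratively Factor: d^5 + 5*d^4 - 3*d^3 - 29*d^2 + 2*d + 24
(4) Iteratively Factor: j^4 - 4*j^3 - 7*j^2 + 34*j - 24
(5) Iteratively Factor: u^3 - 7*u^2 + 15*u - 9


(1) = (b - 2)*(b^2 + 6*b + 9) = (b - 2)*(b + 3)*(b + 3)
(2) = (q - 5)*(q^2 - 3*q) = q*(q - 5)*(q - 3)
(3) = (d - 1)*(d^4 + 6*d^3 + 3*d^2 - 26*d - 24) = (d - 1)*(d + 1)*(d^3 + 5*d^2 - 2*d - 24) = (d - 2)*(d - 1)*(d + 1)*(d^2 + 7*d + 12) = (d - 2)*(d - 1)*(d + 1)*(d + 3)*(d + 4)
(4) = (j - 1)*(j^3 - 3*j^2 - 10*j + 24) = (j - 2)*(j - 1)*(j^2 - j - 12) = (j - 2)*(j - 1)*(j + 3)*(j - 4)
(5) = (u - 1)*(u^2 - 6*u + 9) = (u - 3)*(u - 1)*(u - 3)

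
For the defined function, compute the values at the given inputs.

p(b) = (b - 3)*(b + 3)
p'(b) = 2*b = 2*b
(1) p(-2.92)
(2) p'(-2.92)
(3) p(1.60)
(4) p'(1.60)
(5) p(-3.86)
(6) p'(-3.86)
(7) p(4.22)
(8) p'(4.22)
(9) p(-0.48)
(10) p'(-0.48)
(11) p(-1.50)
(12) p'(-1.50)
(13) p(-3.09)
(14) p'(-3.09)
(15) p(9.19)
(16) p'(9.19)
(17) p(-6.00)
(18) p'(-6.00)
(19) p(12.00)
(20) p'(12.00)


(1) = -0.47
(2) = -5.84
(3) = -6.44
(4) = 3.20
(5) = 5.90
(6) = -7.72
(7) = 8.81
(8) = 8.44
(9) = -8.77
(10) = -0.96
(11) = -6.75
(12) = -3.00
(13) = 0.55
(14) = -6.18
(15) = 75.46
(16) = 18.38
(17) = 27.00
(18) = -12.00
(19) = 135.00
(20) = 24.00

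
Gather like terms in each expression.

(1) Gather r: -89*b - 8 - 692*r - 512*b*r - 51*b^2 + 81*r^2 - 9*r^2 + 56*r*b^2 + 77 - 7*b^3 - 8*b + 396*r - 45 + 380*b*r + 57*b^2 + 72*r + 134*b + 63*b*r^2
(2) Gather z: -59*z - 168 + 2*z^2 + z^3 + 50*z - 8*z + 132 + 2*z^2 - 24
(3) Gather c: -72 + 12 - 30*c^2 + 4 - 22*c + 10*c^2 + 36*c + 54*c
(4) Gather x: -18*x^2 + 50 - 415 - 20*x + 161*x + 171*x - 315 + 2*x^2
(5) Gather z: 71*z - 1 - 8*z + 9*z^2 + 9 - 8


(1) = -7*b^3 + 6*b^2 + 37*b + r^2*(63*b + 72) + r*(56*b^2 - 132*b - 224) + 24
(2) = z^3 + 4*z^2 - 17*z - 60
(3) = -20*c^2 + 68*c - 56
(4) = -16*x^2 + 312*x - 680
(5) = 9*z^2 + 63*z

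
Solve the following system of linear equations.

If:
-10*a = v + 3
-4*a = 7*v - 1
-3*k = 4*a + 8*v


Then:
a = -1/3
k = -4/9
v = 1/3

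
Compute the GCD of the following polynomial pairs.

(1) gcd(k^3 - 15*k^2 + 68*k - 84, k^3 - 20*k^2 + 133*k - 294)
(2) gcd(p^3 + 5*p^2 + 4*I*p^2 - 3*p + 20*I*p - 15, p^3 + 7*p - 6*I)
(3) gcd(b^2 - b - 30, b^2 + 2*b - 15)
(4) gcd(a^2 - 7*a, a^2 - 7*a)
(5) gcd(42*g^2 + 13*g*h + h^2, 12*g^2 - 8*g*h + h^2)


(1) = gcd((k - 7)*(k - 6)*(k - 2), (k - 7)^2*(k - 6)) = k^2 - 13*k + 42
(2) = p + 3*I
(3) = gcd((b - 6)*(b + 5), (b - 3)*(b + 5)) = b + 5
(4) = gcd(a*(a - 7), a*(a - 7)) = a^2 - 7*a
(5) = gcd((6*g + h)*(7*g + h), (-6*g + h)*(-2*g + h)) = 1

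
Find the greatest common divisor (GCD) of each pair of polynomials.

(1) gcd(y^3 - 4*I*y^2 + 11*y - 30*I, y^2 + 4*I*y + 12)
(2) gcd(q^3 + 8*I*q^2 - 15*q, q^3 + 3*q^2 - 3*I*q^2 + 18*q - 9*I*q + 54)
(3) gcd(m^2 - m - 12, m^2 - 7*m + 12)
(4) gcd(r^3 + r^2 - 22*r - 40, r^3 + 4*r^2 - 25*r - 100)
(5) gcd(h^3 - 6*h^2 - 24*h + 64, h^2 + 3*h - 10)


(1) = gcd((y - 5*I)*(y - 2*I)*(y + 3*I), (y - 2*I)*(y + 6*I)) = y - 2*I
(2) = q + 3*I
(3) = gcd((m - 4)*(m + 3), (m - 4)*(m - 3)) = m - 4
(4) = r^2 - r - 20
(5) = h - 2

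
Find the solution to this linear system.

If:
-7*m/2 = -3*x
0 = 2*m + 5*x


Then:
m = 0
x = 0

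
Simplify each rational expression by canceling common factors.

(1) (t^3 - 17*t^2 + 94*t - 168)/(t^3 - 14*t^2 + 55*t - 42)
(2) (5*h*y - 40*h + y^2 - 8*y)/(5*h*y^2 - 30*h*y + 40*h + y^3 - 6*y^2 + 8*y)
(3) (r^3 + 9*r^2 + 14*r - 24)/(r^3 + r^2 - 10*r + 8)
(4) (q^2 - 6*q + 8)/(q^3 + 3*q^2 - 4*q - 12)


(1) = (t - 4)/(t - 1)
(2) = (y - 8)/(y^2 - 6*y + 8)
(3) = (r + 6)/(r - 2)
(4) = (q - 4)/(q^2 + 5*q + 6)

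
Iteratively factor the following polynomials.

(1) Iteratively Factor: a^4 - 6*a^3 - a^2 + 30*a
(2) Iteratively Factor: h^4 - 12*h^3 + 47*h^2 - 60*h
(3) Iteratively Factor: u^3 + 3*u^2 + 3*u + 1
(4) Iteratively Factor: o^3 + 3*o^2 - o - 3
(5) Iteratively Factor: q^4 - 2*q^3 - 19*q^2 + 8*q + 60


(1) = (a + 2)*(a^3 - 8*a^2 + 15*a) = (a - 5)*(a + 2)*(a^2 - 3*a) = a*(a - 5)*(a + 2)*(a - 3)
(2) = (h - 4)*(h^3 - 8*h^2 + 15*h) = h*(h - 4)*(h^2 - 8*h + 15) = h*(h - 5)*(h - 4)*(h - 3)
(3) = (u + 1)*(u^2 + 2*u + 1) = (u + 1)^2*(u + 1)
(4) = (o - 1)*(o^2 + 4*o + 3) = (o - 1)*(o + 3)*(o + 1)
(5) = (q + 3)*(q^3 - 5*q^2 - 4*q + 20) = (q - 2)*(q + 3)*(q^2 - 3*q - 10) = (q - 5)*(q - 2)*(q + 3)*(q + 2)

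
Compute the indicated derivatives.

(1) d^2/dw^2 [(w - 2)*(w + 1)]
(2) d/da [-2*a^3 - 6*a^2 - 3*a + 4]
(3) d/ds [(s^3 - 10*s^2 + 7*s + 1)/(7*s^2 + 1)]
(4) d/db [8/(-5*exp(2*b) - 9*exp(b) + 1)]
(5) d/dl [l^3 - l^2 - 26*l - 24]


(1) = 2
(2) = -6*a^2 - 12*a - 3
(3) = (7*s^4 - 46*s^2 - 34*s + 7)/(49*s^4 + 14*s^2 + 1)
(4) = (80*exp(b) + 72)*exp(b)/(5*exp(2*b) + 9*exp(b) - 1)^2
(5) = 3*l^2 - 2*l - 26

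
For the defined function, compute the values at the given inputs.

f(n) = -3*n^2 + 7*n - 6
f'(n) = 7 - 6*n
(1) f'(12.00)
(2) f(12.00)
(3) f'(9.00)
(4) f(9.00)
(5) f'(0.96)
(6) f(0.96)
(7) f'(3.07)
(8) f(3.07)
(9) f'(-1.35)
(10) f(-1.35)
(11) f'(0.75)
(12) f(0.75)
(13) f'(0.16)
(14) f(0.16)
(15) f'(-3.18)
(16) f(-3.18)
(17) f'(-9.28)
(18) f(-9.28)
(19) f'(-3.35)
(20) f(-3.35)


(1) = -65.00
(2) = -354.00
(3) = -47.00
(4) = -186.00
(5) = 1.24
(6) = -2.04
(7) = -11.42
(8) = -12.78
(9) = 15.10
(10) = -20.92
(11) = 2.50
(12) = -2.44
(13) = 6.04
(14) = -4.96
(15) = 26.08
(16) = -58.60
(17) = 62.68
(18) = -329.32
(19) = 27.10
(20) = -63.12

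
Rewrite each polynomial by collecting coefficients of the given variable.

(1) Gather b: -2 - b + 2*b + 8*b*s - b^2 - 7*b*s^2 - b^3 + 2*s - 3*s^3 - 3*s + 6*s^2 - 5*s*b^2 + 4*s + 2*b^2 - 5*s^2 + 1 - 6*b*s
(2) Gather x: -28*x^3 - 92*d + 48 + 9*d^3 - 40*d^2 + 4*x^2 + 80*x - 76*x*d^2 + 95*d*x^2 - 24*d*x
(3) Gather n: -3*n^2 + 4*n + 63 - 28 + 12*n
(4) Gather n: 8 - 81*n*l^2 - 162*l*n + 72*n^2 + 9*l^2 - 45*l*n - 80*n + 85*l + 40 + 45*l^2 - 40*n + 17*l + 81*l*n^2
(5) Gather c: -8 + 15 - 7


(1) = -b^3 + b^2*(1 - 5*s) + b*(-7*s^2 + 2*s + 1) - 3*s^3 + s^2 + 3*s - 1
(2) = 9*d^3 - 40*d^2 - 92*d - 28*x^3 + x^2*(95*d + 4) + x*(-76*d^2 - 24*d + 80) + 48
(3) = -3*n^2 + 16*n + 35
(4) = 54*l^2 + 102*l + n^2*(81*l + 72) + n*(-81*l^2 - 207*l - 120) + 48
(5) = 0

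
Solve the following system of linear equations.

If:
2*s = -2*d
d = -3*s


Then:
d = 0
s = 0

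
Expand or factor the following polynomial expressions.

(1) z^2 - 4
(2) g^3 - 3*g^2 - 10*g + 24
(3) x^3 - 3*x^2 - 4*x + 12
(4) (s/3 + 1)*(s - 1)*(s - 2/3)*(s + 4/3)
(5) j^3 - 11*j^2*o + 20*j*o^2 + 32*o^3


(1) = (z - 2)*(z + 2)
(2) = (g - 4)*(g - 2)*(g + 3)
(3) = (x - 3)*(x - 2)*(x + 2)
(4) = s^4/3 + 8*s^3/9 - 23*s^2/27 - 34*s/27 + 8/9
(5) = (j - 8*o)*(j - 4*o)*(j + o)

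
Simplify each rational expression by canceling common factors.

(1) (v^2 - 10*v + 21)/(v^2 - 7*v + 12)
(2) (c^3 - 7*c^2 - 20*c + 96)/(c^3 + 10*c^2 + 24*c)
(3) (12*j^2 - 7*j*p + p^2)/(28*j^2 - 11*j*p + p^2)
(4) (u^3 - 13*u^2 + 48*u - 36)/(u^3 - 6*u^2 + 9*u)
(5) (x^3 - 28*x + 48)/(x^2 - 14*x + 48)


(1) = (v - 7)/(v - 4)
(2) = (c^2 - 11*c + 24)/(c^2 + 6*c)
(3) = (-3*j + p)/(-7*j + p)
(4) = (u^3 - 13*u^2 + 48*u - 36)/(u^3 - 6*u^2 + 9*u)
(5) = (x^3 - 28*x + 48)/(x^2 - 14*x + 48)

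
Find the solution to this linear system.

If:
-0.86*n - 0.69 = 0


Then:
n = -0.80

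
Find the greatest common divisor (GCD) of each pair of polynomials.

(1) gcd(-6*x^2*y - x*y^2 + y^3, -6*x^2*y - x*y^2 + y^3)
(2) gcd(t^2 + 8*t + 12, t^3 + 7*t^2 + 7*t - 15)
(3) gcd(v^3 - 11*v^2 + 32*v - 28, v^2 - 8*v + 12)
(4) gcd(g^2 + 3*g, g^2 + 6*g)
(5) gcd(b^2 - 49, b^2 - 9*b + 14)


(1) = 6*x^2*y + x*y^2 - y^3
(2) = gcd((t + 2)*(t + 6), (t - 1)*(t + 3)*(t + 5)) = 1
(3) = gcd((v - 7)*(v - 2)^2, (v - 6)*(v - 2)) = v - 2
(4) = gcd(g*(g + 3), g*(g + 6)) = g
(5) = b - 7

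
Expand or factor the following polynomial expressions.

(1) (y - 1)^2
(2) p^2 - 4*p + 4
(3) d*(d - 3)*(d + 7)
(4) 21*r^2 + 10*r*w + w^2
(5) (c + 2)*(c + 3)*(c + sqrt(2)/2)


(1) = y^2 - 2*y + 1
(2) = (p - 2)^2
(3) = d^3 + 4*d^2 - 21*d
(4) = (3*r + w)*(7*r + w)
(5) = c^3 + sqrt(2)*c^2/2 + 5*c^2 + 5*sqrt(2)*c/2 + 6*c + 3*sqrt(2)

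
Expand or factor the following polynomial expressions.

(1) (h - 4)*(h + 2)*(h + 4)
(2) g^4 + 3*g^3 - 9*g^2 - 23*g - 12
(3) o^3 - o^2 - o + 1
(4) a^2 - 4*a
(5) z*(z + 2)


(1) = h^3 + 2*h^2 - 16*h - 32
(2) = (g - 3)*(g + 1)^2*(g + 4)
(3) = (o - 1)^2*(o + 1)
(4) = a*(a - 4)
(5) = z^2 + 2*z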